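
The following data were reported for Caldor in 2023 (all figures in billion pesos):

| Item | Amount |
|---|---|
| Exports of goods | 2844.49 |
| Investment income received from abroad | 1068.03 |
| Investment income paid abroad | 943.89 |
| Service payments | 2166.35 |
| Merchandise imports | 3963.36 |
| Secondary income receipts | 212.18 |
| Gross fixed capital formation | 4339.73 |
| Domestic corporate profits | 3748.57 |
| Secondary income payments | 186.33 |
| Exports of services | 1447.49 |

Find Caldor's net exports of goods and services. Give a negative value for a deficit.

-1837.73

Goods balance = 2844.49 - 3963.36 = -1118.87
Services balance = 1447.49 - 2166.35 = -718.86
Trade balance (goods + services) = -1118.87 + (-718.86) = -1837.73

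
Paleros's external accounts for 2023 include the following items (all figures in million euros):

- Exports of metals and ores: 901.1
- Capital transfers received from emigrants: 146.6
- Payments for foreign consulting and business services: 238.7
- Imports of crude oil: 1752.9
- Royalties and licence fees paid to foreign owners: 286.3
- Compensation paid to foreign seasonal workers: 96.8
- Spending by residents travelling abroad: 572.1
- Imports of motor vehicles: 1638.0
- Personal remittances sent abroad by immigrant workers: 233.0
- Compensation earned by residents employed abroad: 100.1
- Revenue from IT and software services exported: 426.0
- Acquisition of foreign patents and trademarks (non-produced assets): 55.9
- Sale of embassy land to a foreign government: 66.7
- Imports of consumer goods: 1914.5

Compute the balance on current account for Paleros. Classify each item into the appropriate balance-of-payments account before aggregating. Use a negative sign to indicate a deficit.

Goods: 901.1 - 1914.5 - 1752.9 - 1638.0 = -4404.3
Services: 426.0 - 572.1 - 238.7 - 286.3 = -671.1
Primary income: -96.8 + 100.1 = 3.3
Secondary income: -233.0
Current account = (-4404.3) + (-671.1) + 3.3 + (-233.0) = -5305.1
(Excluded from the current account — capital account: capital transfers received from emigrants 146.6, acquisition of foreign patents and trademarks (non-produced assets) 55.9, sale of embassy land to a foreign government 66.7.)

-5305.1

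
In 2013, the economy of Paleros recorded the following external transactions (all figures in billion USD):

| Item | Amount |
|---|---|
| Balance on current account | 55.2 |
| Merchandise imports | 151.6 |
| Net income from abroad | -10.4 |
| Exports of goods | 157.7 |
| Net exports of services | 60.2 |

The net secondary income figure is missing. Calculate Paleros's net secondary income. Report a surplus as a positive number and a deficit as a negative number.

-0.7

Current account = goods balance + services balance + net primary income + net secondary income
Sum of the known components = 55.9
Net secondary income = CA - (known components) = 55.2 - 55.9 = -0.7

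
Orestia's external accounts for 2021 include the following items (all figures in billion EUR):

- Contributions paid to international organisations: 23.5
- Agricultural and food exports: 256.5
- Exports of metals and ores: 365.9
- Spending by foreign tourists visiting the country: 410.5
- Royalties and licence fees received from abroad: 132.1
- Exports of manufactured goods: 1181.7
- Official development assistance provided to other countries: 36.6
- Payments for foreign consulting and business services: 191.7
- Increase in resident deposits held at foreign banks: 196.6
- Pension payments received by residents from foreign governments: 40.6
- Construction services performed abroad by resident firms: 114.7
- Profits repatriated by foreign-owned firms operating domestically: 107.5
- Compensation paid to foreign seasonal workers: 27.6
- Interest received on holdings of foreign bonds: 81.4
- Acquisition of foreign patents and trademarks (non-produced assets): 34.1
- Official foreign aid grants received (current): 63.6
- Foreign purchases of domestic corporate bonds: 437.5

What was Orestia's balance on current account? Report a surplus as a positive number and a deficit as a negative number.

2260.1

Goods: 1181.7 + 256.5 + 365.9 = 1804.1
Services: 132.1 - 191.7 + 410.5 + 114.7 = 465.6
Primary income: -27.6 + 81.4 - 107.5 = -53.7
Secondary income: -36.6 + 63.6 - 23.5 + 40.6 = 44.1
Current account = 1804.1 + 465.6 + (-53.7) + 44.1 = 2260.1
(Excluded from the current account — financial account: increase in resident deposits held at foreign banks 196.6, foreign purchases of domestic corporate bonds 437.5; capital account: acquisition of foreign patents and trademarks (non-produced assets) 34.1.)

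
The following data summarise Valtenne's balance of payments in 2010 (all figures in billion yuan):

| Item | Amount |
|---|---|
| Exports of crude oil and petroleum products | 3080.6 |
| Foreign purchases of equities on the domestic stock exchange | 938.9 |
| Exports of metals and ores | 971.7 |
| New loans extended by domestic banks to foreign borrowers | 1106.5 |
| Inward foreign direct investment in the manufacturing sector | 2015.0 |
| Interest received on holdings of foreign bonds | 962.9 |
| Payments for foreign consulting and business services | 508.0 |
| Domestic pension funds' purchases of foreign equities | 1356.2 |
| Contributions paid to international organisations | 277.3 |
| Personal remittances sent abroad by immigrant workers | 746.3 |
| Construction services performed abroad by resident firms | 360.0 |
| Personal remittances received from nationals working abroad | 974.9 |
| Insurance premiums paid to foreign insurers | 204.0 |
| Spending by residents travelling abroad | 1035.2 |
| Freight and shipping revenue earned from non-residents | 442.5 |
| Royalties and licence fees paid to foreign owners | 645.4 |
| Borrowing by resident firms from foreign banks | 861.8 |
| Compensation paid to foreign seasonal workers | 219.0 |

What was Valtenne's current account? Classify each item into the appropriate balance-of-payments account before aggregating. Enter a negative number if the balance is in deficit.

3157.4

Goods: 3080.6 + 971.7 = 4052.3
Services: -204.0 + 442.5 + 360.0 - 645.4 - 508.0 - 1035.2 = -1590.1
Primary income: -219.0 + 962.9 = 743.9
Secondary income: 974.9 - 277.3 - 746.3 = -48.7
Current account = 4052.3 + (-1590.1) + 743.9 + (-48.7) = 3157.4
(Excluded from the current account — financial account: foreign purchases of equities on the domestic stock exchange 938.9, new loans extended by domestic banks to foreign borrowers 1106.5, inward foreign direct investment in the manufacturing sector 2015.0, domestic pension funds' purchases of foreign equities 1356.2, borrowing by resident firms from foreign banks 861.8.)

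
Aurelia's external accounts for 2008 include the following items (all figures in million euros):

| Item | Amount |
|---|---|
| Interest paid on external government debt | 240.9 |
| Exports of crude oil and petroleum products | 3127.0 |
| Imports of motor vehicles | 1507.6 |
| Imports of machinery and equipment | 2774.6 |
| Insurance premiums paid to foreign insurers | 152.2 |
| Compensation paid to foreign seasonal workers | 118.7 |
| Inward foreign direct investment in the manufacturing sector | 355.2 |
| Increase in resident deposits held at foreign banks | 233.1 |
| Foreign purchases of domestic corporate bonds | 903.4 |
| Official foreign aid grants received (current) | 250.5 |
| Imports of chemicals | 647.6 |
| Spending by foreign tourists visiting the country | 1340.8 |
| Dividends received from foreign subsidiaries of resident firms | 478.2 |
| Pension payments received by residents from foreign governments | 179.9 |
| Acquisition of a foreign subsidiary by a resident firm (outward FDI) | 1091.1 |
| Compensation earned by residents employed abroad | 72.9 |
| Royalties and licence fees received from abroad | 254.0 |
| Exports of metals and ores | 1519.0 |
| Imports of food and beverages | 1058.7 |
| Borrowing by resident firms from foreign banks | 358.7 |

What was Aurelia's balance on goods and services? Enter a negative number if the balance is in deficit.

100.1

Goods: -647.6 + 1519.0 + 3127.0 - 2774.6 - 1058.7 - 1507.6 = -1342.5
Services: 254.0 + 1340.8 - 152.2 = 1442.6
Trade balance = -1342.5 + 1442.6 = 100.1
(Excluded from the trade balance — primary income: interest paid on external government debt 240.9, compensation paid to foreign seasonal workers 118.7, dividends received from foreign subsidiaries of resident firms 478.2, compensation earned by residents employed abroad 72.9; financial account: inward foreign direct investment in the manufacturing sector 355.2, increase in resident deposits held at foreign banks 233.1, foreign purchases of domestic corporate bonds 903.4, acquisition of a foreign subsidiary by a resident firm (outward FDI) 1091.1, borrowing by resident firms from foreign banks 358.7; secondary income: official foreign aid grants received (current) 250.5, pension payments received by residents from foreign governments 179.9.)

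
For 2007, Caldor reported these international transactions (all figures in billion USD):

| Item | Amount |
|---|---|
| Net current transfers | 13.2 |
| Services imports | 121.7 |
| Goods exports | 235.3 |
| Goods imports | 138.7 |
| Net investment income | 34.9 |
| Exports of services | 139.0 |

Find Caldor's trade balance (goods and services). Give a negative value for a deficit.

113.9

Goods balance = 235.3 - 138.7 = 96.6
Services balance = 139.0 - 121.7 = 17.3
Trade balance (goods + services) = 96.6 + 17.3 = 113.9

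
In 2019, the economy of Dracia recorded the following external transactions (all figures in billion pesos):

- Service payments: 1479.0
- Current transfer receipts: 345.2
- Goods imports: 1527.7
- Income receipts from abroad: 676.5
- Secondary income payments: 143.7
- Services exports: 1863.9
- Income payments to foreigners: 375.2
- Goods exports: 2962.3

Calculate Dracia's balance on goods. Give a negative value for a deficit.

1434.6

Goods balance = 2962.3 - 1527.7 = 1434.6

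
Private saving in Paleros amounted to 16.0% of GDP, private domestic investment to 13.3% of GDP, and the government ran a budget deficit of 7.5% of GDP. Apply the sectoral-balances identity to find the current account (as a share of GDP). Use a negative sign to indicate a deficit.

By the sectoral-balances identity, CA = (S_private - I) + (T - G).
Private balance = 16.0 - 13.3 = 2.7
Government balance (T - G) = -7.5
CA = 2.7 + (-7.5) = -4.8

-4.8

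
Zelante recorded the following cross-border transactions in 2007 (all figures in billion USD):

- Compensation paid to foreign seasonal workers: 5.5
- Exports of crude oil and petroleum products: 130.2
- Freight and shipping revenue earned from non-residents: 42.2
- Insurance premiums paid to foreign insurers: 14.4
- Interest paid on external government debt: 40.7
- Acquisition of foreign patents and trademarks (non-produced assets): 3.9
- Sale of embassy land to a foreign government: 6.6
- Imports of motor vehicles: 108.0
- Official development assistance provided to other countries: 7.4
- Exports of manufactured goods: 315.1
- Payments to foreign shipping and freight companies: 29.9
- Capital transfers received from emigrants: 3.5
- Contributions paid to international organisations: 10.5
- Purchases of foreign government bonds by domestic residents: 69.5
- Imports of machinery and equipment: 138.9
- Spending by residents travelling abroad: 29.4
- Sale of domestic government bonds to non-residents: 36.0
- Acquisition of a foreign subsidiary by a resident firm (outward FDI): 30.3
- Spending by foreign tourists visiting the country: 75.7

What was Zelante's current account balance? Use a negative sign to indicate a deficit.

178.5

Goods: 315.1 - 138.9 - 108.0 + 130.2 = 198.4
Services: 42.2 + 75.7 - 14.4 - 29.4 - 29.9 = 44.2
Primary income: -5.5 - 40.7 = -46.2
Secondary income: -10.5 - 7.4 = -17.9
Current account = 198.4 + 44.2 + (-46.2) + (-17.9) = 178.5
(Excluded from the current account — capital account: acquisition of foreign patents and trademarks (non-produced assets) 3.9, sale of embassy land to a foreign government 6.6, capital transfers received from emigrants 3.5; financial account: purchases of foreign government bonds by domestic residents 69.5, sale of domestic government bonds to non-residents 36.0, acquisition of a foreign subsidiary by a resident firm (outward FDI) 30.3.)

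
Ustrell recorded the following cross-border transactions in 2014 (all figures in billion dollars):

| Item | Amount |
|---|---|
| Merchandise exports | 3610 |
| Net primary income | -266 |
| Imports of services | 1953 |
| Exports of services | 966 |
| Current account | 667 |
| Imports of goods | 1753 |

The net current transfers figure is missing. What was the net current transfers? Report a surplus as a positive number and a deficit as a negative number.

63

Current account = goods balance + services balance + net primary income + net secondary income
Sum of the known components = 604
Net current transfers = CA - (known components) = 667 - 604 = 63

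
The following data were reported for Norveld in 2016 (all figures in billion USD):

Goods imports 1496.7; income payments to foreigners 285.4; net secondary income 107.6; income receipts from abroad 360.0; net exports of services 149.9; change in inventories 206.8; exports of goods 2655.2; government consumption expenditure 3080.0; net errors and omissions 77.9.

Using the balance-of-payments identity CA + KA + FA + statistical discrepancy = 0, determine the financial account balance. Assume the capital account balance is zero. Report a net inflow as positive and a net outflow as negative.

-1568.5

Goods balance = 2655.2 - 1496.7 = 1158.5
Services balance = 149.9
Trade balance (goods + services) = 1158.5 + 149.9 = 1308.4
Net primary income = 360.0 - 285.4 = 74.6
Net secondary income = 107.6
Current account = 1308.4 + 74.6 + 107.6 = 1490.6
Financial account = -(1490.6 + 77.9) = -1568.5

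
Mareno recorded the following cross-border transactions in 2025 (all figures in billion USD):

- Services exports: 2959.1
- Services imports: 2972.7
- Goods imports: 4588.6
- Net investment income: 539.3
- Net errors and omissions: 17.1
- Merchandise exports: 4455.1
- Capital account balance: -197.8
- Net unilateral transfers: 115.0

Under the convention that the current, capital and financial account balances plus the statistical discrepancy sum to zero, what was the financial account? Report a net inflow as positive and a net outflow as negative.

Goods balance = 4455.1 - 4588.6 = -133.5
Services balance = 2959.1 - 2972.7 = -13.6
Trade balance (goods + services) = -133.5 + (-13.6) = -147.1
Net primary income = 539.3
Net secondary income = 115.0
Current account = -147.1 + 539.3 + 115.0 = 507.2
Financial account = -(507.2 + (-197.8) + 17.1) = -326.5

-326.5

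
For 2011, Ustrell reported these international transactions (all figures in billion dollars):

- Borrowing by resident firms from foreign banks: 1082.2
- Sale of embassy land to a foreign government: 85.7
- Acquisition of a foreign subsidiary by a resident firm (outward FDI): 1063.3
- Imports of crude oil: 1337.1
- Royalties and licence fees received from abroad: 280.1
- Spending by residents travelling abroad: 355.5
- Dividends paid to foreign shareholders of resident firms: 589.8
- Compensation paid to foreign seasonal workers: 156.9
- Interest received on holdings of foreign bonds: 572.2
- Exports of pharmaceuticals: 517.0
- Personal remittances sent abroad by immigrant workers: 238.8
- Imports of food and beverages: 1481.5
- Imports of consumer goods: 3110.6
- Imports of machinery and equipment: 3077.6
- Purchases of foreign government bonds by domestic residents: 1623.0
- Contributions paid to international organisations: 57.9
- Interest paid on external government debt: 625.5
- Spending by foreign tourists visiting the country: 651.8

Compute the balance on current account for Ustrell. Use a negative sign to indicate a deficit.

Goods: -3077.6 - 1337.1 - 3110.6 + 517.0 - 1481.5 = -8489.8
Services: 280.1 - 355.5 + 651.8 = 576.4
Primary income: -625.5 - 156.9 + 572.2 - 589.8 = -800.0
Secondary income: -238.8 - 57.9 = -296.7
Current account = (-8489.8) + 576.4 + (-800.0) + (-296.7) = -9010.1
(Excluded from the current account — financial account: borrowing by resident firms from foreign banks 1082.2, acquisition of a foreign subsidiary by a resident firm (outward FDI) 1063.3, purchases of foreign government bonds by domestic residents 1623.0; capital account: sale of embassy land to a foreign government 85.7.)

-9010.1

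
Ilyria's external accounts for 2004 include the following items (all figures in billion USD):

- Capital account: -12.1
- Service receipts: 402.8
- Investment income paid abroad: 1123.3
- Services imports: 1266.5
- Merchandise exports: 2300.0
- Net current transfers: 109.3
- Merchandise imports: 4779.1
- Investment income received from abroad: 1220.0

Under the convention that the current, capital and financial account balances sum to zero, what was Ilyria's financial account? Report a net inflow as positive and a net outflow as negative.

3148.9

Goods balance = 2300.0 - 4779.1 = -2479.1
Services balance = 402.8 - 1266.5 = -863.7
Trade balance (goods + services) = -2479.1 + (-863.7) = -3342.8
Net primary income = 1220.0 - 1123.3 = 96.7
Net secondary income = 109.3
Current account = -3342.8 + 96.7 + 109.3 = -3136.8
Financial account = -(-3136.8 + (-12.1)) = 3148.9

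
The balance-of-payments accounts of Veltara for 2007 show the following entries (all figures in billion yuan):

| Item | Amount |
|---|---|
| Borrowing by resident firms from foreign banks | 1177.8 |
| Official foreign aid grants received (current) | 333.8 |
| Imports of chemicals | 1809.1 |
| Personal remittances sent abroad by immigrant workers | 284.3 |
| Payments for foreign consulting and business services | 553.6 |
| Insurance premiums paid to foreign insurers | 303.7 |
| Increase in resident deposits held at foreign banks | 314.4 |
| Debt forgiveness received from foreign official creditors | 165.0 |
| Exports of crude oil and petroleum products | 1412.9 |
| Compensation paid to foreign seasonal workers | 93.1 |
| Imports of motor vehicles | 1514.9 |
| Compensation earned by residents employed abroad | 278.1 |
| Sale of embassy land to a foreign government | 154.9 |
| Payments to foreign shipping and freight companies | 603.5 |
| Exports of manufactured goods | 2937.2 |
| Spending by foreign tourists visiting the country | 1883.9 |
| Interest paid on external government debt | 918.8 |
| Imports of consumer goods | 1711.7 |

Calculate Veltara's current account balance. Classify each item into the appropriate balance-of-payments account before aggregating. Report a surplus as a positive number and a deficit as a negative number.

-946.8

Goods: -1809.1 - 1514.9 - 1711.7 + 1412.9 + 2937.2 = -685.6
Services: 1883.9 - 553.6 - 603.5 - 303.7 = 423.1
Primary income: -918.8 - 93.1 + 278.1 = -733.8
Secondary income: -284.3 + 333.8 = 49.5
Current account = (-685.6) + 423.1 + (-733.8) + 49.5 = -946.8
(Excluded from the current account — financial account: borrowing by resident firms from foreign banks 1177.8, increase in resident deposits held at foreign banks 314.4; capital account: debt forgiveness received from foreign official creditors 165.0, sale of embassy land to a foreign government 154.9.)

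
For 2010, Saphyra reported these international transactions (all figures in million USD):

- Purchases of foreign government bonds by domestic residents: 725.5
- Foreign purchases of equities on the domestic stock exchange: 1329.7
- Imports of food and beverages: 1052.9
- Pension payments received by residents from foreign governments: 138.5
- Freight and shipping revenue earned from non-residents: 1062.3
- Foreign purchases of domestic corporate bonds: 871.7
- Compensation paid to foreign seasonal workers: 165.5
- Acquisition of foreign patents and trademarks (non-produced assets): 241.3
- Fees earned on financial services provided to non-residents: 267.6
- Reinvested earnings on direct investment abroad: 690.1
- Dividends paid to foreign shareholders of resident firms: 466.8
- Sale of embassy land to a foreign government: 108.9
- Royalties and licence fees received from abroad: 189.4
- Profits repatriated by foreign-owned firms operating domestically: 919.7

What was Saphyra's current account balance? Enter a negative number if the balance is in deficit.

Goods: -1052.9
Services: 267.6 + 1062.3 + 189.4 = 1519.3
Primary income: -165.5 + 690.1 - 919.7 - 466.8 = -861.9
Secondary income: 138.5
Current account = (-1052.9) + 1519.3 + (-861.9) + 138.5 = -257.0
(Excluded from the current account — financial account: purchases of foreign government bonds by domestic residents 725.5, foreign purchases of equities on the domestic stock exchange 1329.7, foreign purchases of domestic corporate bonds 871.7; capital account: acquisition of foreign patents and trademarks (non-produced assets) 241.3, sale of embassy land to a foreign government 108.9.)

-257.0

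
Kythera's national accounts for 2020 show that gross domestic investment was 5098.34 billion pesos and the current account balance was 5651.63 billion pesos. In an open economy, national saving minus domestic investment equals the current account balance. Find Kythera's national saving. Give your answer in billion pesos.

10749.97

S - I = CA (net lending to the rest of the world).
S = I + CA = 5098.34 + 5651.63 = 10749.97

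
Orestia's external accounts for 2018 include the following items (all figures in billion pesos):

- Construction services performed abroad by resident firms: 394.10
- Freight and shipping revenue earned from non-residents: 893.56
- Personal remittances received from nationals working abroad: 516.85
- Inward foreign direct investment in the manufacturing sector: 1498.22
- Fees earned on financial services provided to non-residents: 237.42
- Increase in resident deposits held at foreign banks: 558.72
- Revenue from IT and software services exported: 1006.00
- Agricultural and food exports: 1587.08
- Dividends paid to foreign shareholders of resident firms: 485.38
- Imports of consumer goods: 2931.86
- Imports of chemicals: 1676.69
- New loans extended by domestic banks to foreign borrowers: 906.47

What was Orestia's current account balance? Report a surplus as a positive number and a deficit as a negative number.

Goods: -2931.86 + 1587.08 - 1676.69 = -3021.47
Services: 1006.00 + 394.10 + 237.42 + 893.56 = 2531.08
Primary income: -485.38
Secondary income: 516.85
Current account = (-3021.47) + 2531.08 + (-485.38) + 516.85 = -458.92
(Excluded from the current account — financial account: inward foreign direct investment in the manufacturing sector 1498.22, increase in resident deposits held at foreign banks 558.72, new loans extended by domestic banks to foreign borrowers 906.47.)

-458.92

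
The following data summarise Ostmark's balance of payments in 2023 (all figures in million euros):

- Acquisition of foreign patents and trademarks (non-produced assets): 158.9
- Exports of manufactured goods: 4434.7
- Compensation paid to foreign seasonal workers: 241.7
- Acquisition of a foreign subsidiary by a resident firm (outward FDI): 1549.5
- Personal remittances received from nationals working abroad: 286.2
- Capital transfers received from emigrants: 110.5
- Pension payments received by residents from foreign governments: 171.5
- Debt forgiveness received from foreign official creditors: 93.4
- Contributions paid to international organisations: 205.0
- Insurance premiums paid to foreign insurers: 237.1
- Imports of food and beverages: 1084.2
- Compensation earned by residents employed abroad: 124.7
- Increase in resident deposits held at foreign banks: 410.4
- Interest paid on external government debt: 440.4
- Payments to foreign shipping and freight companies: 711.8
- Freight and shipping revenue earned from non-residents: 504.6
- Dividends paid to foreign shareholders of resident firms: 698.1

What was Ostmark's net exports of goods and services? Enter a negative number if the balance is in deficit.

2906.2

Goods: 4434.7 - 1084.2 = 3350.5
Services: -237.1 + 504.6 - 711.8 = -444.3
Trade balance = 3350.5 + (-444.3) = 2906.2
(Excluded from the trade balance — capital account: acquisition of foreign patents and trademarks (non-produced assets) 158.9, capital transfers received from emigrants 110.5, debt forgiveness received from foreign official creditors 93.4; primary income: compensation paid to foreign seasonal workers 241.7, compensation earned by residents employed abroad 124.7, interest paid on external government debt 440.4, dividends paid to foreign shareholders of resident firms 698.1; financial account: acquisition of a foreign subsidiary by a resident firm (outward FDI) 1549.5, increase in resident deposits held at foreign banks 410.4; secondary income: personal remittances received from nationals working abroad 286.2, pension payments received by residents from foreign governments 171.5, contributions paid to international organisations 205.0.)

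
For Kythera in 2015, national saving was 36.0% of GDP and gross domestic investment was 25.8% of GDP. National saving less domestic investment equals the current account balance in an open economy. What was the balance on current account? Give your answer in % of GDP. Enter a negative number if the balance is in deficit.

10.2

CA = S - I = 36.0 - 25.8 = 10.2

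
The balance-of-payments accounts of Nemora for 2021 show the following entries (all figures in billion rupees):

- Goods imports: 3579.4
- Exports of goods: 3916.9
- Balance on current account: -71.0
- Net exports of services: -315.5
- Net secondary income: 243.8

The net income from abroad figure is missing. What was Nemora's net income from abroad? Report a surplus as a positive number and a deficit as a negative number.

-336.8

Current account = goods balance + services balance + net primary income + net secondary income
Sum of the known components = 265.8
Net income from abroad = CA - (known components) = -71.0 - 265.8 = -336.8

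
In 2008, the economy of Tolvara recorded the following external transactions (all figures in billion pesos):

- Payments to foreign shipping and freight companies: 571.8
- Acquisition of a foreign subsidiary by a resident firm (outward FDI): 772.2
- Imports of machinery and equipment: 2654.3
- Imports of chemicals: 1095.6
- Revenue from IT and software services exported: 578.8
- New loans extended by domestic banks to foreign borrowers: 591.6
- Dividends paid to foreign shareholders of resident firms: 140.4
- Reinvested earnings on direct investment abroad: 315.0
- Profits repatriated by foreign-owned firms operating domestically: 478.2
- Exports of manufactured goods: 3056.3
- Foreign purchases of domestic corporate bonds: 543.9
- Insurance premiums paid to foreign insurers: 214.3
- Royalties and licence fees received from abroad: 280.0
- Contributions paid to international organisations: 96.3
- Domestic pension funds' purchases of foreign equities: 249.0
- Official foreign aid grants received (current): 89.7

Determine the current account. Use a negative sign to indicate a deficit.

Goods: -1095.6 + 3056.3 - 2654.3 = -693.6
Services: -571.8 - 214.3 + 280.0 + 578.8 = 72.7
Primary income: -140.4 - 478.2 + 315.0 = -303.6
Secondary income: -96.3 + 89.7 = -6.6
Current account = (-693.6) + 72.7 + (-303.6) + (-6.6) = -931.1
(Excluded from the current account — financial account: acquisition of a foreign subsidiary by a resident firm (outward FDI) 772.2, new loans extended by domestic banks to foreign borrowers 591.6, foreign purchases of domestic corporate bonds 543.9, domestic pension funds' purchases of foreign equities 249.0.)

-931.1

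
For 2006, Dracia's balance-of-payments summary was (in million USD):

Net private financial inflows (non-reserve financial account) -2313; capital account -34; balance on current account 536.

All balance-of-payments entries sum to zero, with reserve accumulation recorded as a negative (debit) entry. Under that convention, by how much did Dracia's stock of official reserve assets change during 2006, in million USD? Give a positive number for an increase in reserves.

Official reserve transactions balance = -(536 + (-34) + (-2313)) = 1811
An accumulation of reserves is recorded as a debit (negative entry), so the change in the stock of reserves is the negative of that balance.
Change in official reserves = -(1811) = -1811

-1811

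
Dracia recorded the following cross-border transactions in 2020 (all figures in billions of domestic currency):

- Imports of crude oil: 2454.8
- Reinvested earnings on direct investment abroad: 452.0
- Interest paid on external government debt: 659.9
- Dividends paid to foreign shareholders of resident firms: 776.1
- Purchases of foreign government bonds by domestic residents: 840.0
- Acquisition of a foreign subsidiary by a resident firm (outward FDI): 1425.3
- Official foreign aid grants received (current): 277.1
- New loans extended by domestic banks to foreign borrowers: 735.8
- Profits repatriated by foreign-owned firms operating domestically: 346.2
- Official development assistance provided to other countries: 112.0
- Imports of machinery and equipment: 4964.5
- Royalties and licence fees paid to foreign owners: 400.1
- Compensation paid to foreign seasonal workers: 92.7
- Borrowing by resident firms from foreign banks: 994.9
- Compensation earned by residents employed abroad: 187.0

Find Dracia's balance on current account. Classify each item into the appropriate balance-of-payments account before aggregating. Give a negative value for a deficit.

Goods: -4964.5 - 2454.8 = -7419.3
Services: -400.1
Primary income: 187.0 + 452.0 - 776.1 - 92.7 - 659.9 - 346.2 = -1235.9
Secondary income: -112.0 + 277.1 = 165.1
Current account = (-7419.3) + (-400.1) + (-1235.9) + 165.1 = -8890.2
(Excluded from the current account — financial account: purchases of foreign government bonds by domestic residents 840.0, acquisition of a foreign subsidiary by a resident firm (outward FDI) 1425.3, new loans extended by domestic banks to foreign borrowers 735.8, borrowing by resident firms from foreign banks 994.9.)

-8890.2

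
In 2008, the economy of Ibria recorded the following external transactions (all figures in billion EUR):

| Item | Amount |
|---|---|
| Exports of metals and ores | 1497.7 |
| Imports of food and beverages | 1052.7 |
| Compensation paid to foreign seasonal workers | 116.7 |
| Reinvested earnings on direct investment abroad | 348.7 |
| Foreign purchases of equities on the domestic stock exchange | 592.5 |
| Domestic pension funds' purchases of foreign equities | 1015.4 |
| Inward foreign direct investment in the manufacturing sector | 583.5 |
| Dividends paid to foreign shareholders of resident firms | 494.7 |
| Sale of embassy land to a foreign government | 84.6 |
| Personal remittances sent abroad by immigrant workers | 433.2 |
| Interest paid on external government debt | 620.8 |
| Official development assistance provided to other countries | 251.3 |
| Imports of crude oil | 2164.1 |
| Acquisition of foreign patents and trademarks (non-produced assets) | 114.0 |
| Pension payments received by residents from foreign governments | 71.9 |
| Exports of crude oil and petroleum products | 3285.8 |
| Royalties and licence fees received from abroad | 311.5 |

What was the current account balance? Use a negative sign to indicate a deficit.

Goods: -2164.1 + 1497.7 - 1052.7 + 3285.8 = 1566.7
Services: 311.5
Primary income: -116.7 + 348.7 - 620.8 - 494.7 = -883.5
Secondary income: -433.2 - 251.3 + 71.9 = -612.6
Current account = 1566.7 + 311.5 + (-883.5) + (-612.6) = 382.1
(Excluded from the current account — financial account: foreign purchases of equities on the domestic stock exchange 592.5, domestic pension funds' purchases of foreign equities 1015.4, inward foreign direct investment in the manufacturing sector 583.5; capital account: sale of embassy land to a foreign government 84.6, acquisition of foreign patents and trademarks (non-produced assets) 114.0.)

382.1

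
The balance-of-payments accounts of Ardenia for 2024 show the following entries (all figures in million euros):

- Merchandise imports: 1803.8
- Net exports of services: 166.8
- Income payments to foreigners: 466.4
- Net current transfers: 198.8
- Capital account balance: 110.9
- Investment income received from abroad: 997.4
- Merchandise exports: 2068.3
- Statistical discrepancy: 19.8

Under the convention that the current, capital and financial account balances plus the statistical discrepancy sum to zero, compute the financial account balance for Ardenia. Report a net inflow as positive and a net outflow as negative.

-1291.8

Goods balance = 2068.3 - 1803.8 = 264.5
Services balance = 166.8
Trade balance (goods + services) = 264.5 + 166.8 = 431.3
Net primary income = 997.4 - 466.4 = 531.0
Net secondary income = 198.8
Current account = 431.3 + 531.0 + 198.8 = 1161.1
Financial account = -(1161.1 + 110.9 + 19.8) = -1291.8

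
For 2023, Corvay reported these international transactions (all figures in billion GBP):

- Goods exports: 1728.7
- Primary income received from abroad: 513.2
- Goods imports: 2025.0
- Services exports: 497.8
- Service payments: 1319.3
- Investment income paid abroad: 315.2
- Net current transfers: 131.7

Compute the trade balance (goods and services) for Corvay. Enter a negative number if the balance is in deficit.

Goods balance = 1728.7 - 2025.0 = -296.3
Services balance = 497.8 - 1319.3 = -821.5
Trade balance (goods + services) = -296.3 + (-821.5) = -1117.8

-1117.8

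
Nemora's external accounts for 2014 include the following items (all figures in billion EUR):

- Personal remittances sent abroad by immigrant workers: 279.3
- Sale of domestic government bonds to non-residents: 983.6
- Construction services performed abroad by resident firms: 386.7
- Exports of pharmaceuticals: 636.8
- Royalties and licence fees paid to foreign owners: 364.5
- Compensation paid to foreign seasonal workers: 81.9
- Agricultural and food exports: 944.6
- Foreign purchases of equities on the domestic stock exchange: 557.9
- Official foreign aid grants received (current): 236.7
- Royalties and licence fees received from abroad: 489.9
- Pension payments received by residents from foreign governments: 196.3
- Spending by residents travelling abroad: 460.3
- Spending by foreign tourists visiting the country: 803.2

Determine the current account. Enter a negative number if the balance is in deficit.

Goods: 636.8 + 944.6 = 1581.4
Services: 386.7 + 803.2 - 364.5 + 489.9 - 460.3 = 855.0
Primary income: -81.9
Secondary income: 236.7 - 279.3 + 196.3 = 153.7
Current account = 1581.4 + 855.0 + (-81.9) + 153.7 = 2508.2
(Excluded from the current account — financial account: sale of domestic government bonds to non-residents 983.6, foreign purchases of equities on the domestic stock exchange 557.9.)

2508.2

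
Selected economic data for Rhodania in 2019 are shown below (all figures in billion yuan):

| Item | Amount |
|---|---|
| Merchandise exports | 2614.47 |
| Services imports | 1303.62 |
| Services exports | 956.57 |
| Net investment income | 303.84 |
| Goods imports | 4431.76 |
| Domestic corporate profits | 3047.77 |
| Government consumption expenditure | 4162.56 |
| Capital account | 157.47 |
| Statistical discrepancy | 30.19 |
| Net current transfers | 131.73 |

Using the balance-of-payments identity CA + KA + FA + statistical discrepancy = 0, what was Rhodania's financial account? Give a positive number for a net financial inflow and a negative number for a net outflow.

1541.11

Goods balance = 2614.47 - 4431.76 = -1817.29
Services balance = 956.57 - 1303.62 = -347.05
Trade balance (goods + services) = -1817.29 + (-347.05) = -2164.34
Net primary income = 303.84
Net secondary income = 131.73
Current account = -2164.34 + 303.84 + 131.73 = -1728.77
Financial account = -(-1728.77 + 157.47 + 30.19) = 1541.11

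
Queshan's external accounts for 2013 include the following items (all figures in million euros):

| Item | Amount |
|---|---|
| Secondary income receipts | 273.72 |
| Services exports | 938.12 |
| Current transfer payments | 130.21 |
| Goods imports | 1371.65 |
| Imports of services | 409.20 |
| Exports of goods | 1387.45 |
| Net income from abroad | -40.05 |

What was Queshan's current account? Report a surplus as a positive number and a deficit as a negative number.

648.18

Goods balance = 1387.45 - 1371.65 = 15.80
Services balance = 938.12 - 409.20 = 528.92
Trade balance (goods + services) = 15.80 + 528.92 = 544.72
Net primary income = -40.05
Net secondary income = 273.72 - 130.21 = 143.51
Current account = 544.72 + (-40.05) + 143.51 = 648.18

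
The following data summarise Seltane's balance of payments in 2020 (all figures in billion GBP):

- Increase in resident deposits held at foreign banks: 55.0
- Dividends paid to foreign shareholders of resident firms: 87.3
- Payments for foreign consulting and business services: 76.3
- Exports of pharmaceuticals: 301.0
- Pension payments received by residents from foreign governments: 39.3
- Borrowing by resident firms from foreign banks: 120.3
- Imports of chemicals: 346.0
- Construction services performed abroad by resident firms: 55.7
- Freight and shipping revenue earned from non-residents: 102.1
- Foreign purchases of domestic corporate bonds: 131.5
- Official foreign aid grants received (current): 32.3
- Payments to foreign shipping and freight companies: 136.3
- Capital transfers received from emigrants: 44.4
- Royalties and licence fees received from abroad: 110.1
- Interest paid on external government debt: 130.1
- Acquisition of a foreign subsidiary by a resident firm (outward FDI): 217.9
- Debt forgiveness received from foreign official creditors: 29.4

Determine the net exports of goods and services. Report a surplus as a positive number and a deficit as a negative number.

10.3

Goods: 301.0 - 346.0 = -45.0
Services: -76.3 - 136.3 + 102.1 + 55.7 + 110.1 = 55.3
Trade balance = -45.0 + 55.3 = 10.3
(Excluded from the trade balance — financial account: increase in resident deposits held at foreign banks 55.0, borrowing by resident firms from foreign banks 120.3, foreign purchases of domestic corporate bonds 131.5, acquisition of a foreign subsidiary by a resident firm (outward FDI) 217.9; primary income: dividends paid to foreign shareholders of resident firms 87.3, interest paid on external government debt 130.1; secondary income: pension payments received by residents from foreign governments 39.3, official foreign aid grants received (current) 32.3; capital account: capital transfers received from emigrants 44.4, debt forgiveness received from foreign official creditors 29.4.)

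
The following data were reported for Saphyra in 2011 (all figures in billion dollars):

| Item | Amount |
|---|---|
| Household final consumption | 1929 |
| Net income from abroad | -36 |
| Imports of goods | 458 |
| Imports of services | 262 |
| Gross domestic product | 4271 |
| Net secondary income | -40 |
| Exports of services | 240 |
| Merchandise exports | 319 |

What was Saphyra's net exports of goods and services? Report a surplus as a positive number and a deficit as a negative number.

-161

Goods balance = 319 - 458 = -139
Services balance = 240 - 262 = -22
Trade balance (goods + services) = -139 + (-22) = -161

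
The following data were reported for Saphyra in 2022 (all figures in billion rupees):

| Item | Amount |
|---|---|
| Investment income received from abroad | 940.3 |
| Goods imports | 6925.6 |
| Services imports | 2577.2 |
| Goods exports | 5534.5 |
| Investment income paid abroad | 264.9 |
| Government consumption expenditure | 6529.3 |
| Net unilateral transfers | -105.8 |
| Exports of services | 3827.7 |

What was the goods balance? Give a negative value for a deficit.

-1391.1

Goods balance = 5534.5 - 6925.6 = -1391.1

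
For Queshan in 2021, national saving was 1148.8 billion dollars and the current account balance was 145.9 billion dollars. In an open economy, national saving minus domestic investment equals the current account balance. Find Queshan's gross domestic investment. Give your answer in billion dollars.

1002.9

S - I = CA (net lending to the rest of the world).
I = S - CA = 1148.8 - 145.9 = 1002.9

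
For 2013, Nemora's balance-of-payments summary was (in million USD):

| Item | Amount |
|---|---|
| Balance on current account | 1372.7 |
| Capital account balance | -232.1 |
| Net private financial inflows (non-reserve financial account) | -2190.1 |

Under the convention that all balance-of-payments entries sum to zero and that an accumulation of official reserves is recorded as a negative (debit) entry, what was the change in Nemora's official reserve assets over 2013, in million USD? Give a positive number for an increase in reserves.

-1049.5

Official reserve transactions balance = -(1372.7 + (-232.1) + (-2190.1)) = 1049.5
An accumulation of reserves is recorded as a debit (negative entry), so the change in the stock of reserves is the negative of that balance.
Change in official reserves = -(1049.5) = -1049.5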